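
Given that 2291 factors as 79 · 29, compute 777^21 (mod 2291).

Mod 79: 777 ≡ 66; 66^21 ≡ 71 (mod 79).
Mod 29: 777 ≡ 23; 23^21 ≡ 1 (mod 29).
Combine by CRT: x ≡ 71 (mod 79), x ≡ 1 (mod 29) ⇒ x ≡ 1335 (mod 2291).

1335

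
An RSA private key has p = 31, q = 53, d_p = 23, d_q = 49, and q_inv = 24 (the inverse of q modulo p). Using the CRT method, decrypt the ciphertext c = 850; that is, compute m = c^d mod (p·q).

m₁ = c^(d_p) mod p: c ≡ 13 (mod 31), and 13^23 mod 31 = 24.
m₂ = c^(d_q) mod q: c ≡ 2 (mod 53), and 2^49 mod 53 = 20.
h = q_inv·(m₁ − m₂) mod p = 24·(24 − 20) mod 31 = 3.
m = m₂ + h·q = 20 + 3·53 = 179.

179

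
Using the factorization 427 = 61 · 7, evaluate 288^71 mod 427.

Mod 61: 288 ≡ 44; by Fermat, exponent reduces to 71 mod 60 = 11; 44^11 ≡ 6 (mod 61).
Mod 7: 288 ≡ 1; by Fermat, exponent reduces to 71 mod 6 = 5; 1^5 ≡ 1 (mod 7).
Combine by CRT: x ≡ 6 (mod 61), x ≡ 1 (mod 7) ⇒ x ≡ 372 (mod 427).

372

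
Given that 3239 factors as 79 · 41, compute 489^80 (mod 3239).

Mod 79: 489 ≡ 15; by Fermat, exponent reduces to 80 mod 78 = 2; 15^2 ≡ 67 (mod 79).
Mod 41: 489 ≡ 38; since 40 | 80, by Fermat 38^80 ≡ 1 (mod 41).
Combine by CRT: x ≡ 67 (mod 79), x ≡ 1 (mod 41) ⇒ x ≡ 1805 (mod 3239).

1805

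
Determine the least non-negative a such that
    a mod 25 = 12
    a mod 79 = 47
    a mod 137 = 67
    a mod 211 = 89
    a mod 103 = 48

The moduli are pairwise coprime; N = 25·79·137·211·103 = 5880406475.
N/25 = 235216259; 235216259 ≡ 9 (mod 25); 9·14 ≡ 1, so inverse 14.
N/79 = 74435525; 74435525 ≡ 66 (mod 79); 66·6 ≡ 1, so inverse 6.
N/137 = 42922675; 42922675 ≡ 27 (mod 137); 27·66 ≡ 1, so inverse 66.
N/211 = 27869225; 27869225 ≡ 134 (mod 211); 134·137 ≡ 1, so inverse 137.
N/103 = 57091325; 57091325 ≡ 73 (mod 103); 73·24 ≡ 1, so inverse 24.
a ≡ 12·235216259·14 + 47·74435525·6 + 67·42922675·66 + 89·27869225·137 + 48·57091325·24 = 655889885237.
655889885237 mod 5880406475 = 3164766512.

3164766512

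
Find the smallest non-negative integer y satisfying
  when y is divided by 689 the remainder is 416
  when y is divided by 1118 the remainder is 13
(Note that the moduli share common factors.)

19019

Combine the congruences pairwise.
gcd(689, 1118) = 13 and 13 | (13 − 416), so the pair is consistent; merging gives y ≡ 19019 (mod 59254), where 59254 = lcm(689, 1118).
The solution is unique modulo lcm(689, 1118) = 59254.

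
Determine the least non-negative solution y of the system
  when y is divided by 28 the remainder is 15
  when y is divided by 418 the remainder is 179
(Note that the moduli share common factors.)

5195

gcd(28, 418) = 2 and 2 | (179 − 15), so the pair is consistent; merging gives y ≡ 5195 (mod 5852), where 5852 = lcm(28, 418).
The solution is unique modulo lcm(28, 418) = 5852.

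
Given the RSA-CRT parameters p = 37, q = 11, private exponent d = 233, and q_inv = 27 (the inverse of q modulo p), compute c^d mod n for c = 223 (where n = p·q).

38

d_p = d mod (p−1) = 233 mod 36 = 17; d_q = d mod (q−1) = 3.
m₁ = c^(d_p) mod p: c ≡ 1 (mod 37), and 1^17 mod 37 = 1.
m₂ = c^(d_q) mod q: c ≡ 3 (mod 11), and 3^3 mod 11 = 5.
h = q_inv·(m₁ − m₂) mod p = 27·(1 − 5) mod 37 = 3.
m = m₂ + h·q = 5 + 3·11 = 38.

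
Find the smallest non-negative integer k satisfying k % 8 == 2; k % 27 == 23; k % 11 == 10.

2210

The moduli are pairwise coprime; N = 8·27·11 = 2376.
N/8 = 297; 297 ≡ 1 (mod 8), inverse 1.
N/27 = 88; 88 ≡ 7 (mod 27); 7·4 ≡ 1, so inverse 4.
N/11 = 216; 216 ≡ 7 (mod 11); 7·8 ≡ 1, so inverse 8.
k ≡ 2·297·1 + 23·88·4 + 10·216·8 = 25970.
25970 mod 2376 = 2210.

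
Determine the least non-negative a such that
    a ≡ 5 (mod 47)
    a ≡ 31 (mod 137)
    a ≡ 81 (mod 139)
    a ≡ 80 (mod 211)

The moduli are pairwise coprime; N = 47·137·139·211 = 188849431.
N/47 = 4018073; 4018073 ≡ 43 (mod 47); 43·35 ≡ 1, so inverse 35.
N/137 = 1378463; 1378463 ≡ 106 (mod 137); 106·53 ≡ 1, so inverse 53.
N/139 = 1358629; 1358629 ≡ 43 (mod 139); 43·97 ≡ 1, so inverse 97.
N/211 = 895021; 895021 ≡ 170 (mod 211); 170·36 ≡ 1, so inverse 36.
a ≡ 5·4018073·35 + 31·1378463·53 + 81·1358629·97 + 80·895021·36 = 16220386017.
16220386017 mod 188849431 = 168184382.

168184382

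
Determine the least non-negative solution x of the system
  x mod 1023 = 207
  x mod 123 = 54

15552

Combine the congruences pairwise.
gcd(1023, 123) = 3 and 3 | (54 − 207), so the pair is consistent; merging gives x ≡ 15552 (mod 41943), where 41943 = lcm(1023, 123).
The solution is unique modulo lcm(1023, 123) = 41943.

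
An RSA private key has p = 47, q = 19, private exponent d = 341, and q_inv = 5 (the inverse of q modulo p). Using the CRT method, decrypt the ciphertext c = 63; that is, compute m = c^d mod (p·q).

833

d_p = d mod (p−1) = 341 mod 46 = 19; d_q = d mod (q−1) = 17.
m₁ = c^(d_p) mod p: c ≡ 16 (mod 47), and 16^19 mod 47 = 34.
m₂ = c^(d_q) mod q: c ≡ 6 (mod 19), and 6^17 mod 19 = 16.
h = q_inv·(m₁ − m₂) mod p = 5·(34 − 16) mod 47 = 43.
m = m₂ + h·q = 16 + 43·19 = 833.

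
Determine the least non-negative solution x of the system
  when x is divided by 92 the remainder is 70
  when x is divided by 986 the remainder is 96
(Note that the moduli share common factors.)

1082

gcd(92, 986) = 2 and 2 | (96 − 70), so the pair is consistent; merging gives x ≡ 1082 (mod 45356), where 45356 = lcm(92, 986).
The solution is unique modulo lcm(92, 986) = 45356.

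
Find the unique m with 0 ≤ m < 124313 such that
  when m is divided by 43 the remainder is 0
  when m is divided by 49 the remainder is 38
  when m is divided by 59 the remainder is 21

From m ≡ 0 (mod 43) write m = 0 + 43t. Substituting into m ≡ 38 (mod 49) gives 43t ≡ 38 (mod 49), and since 43⁻¹ ≡ 8 (mod 49), t ≡ 10. Hence m ≡ 0 + 43·10 = 430 (mod 2107).
From m ≡ 430 (mod 2107) write m = 430 + 2107t. Substituting into m ≡ 21 (mod 59) gives 2107t ≡ 4 (mod 59), and since 42⁻¹ ≡ 52 (mod 59), t ≡ 31. Hence m ≡ 430 + 2107·31 = 65747 (mod 124313).

65747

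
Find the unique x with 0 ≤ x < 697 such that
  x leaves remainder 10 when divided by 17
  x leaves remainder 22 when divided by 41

Combine the congruences pairwise.
From x ≡ 10 (mod 17) write x = 10 + 17t. Substituting into x ≡ 22 (mod 41) gives 17t ≡ 12 (mod 41), and since 17⁻¹ ≡ 29 (mod 41), t ≡ 20. Hence x ≡ 10 + 17·20 = 350 (mod 697).

350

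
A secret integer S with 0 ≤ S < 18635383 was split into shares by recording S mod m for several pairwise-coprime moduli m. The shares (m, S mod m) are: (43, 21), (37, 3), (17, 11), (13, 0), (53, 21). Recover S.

4083989

The moduli are pairwise coprime; N = 43·37·17·13·53 = 18635383.
N/43 = 433381; 433381 ≡ 27 (mod 43); 27·8 ≡ 1, so inverse 8.
N/37 = 503659; 503659 ≡ 15 (mod 37); 15·5 ≡ 1, so inverse 5.
N/17 = 1096199; 1096199 ≡ 5 (mod 17); 5·7 ≡ 1, so inverse 7.
N/13 = 1433491; 1433491 ≡ 7 (mod 13); 7·2 ≡ 1, so inverse 2.
N/53 = 351611; 351611 ≡ 9 (mod 53); 9·6 ≡ 1, so inverse 6.
S ≡ 21·433381·8 + 3·503659·5 + 11·1096199·7 + 0·1433491·2 + 21·351611·6 = 209073202.
209073202 mod 18635383 = 4083989.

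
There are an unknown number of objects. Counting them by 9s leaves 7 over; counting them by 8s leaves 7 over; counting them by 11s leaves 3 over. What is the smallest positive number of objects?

223

The moduli are pairwise coprime; M = 9·8·11 = 792.
M/9 = 88; 88 ≡ 7 (mod 9); 7·4 ≡ 1, so inverse 4.
M/8 = 99; 99 ≡ 3 (mod 8); 3·3 ≡ 1, so inverse 3.
M/11 = 72; 72 ≡ 6 (mod 11); 6·2 ≡ 1, so inverse 2.
N ≡ 7·88·4 + 7·99·3 + 3·72·2 = 4975.
4975 mod 792 = 223.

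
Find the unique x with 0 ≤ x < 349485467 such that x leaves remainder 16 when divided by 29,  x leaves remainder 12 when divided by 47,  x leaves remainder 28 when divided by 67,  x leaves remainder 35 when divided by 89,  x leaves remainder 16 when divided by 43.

From x ≡ 16 (mod 29) write x = 16 + 29t. Substituting into x ≡ 12 (mod 47) gives 29t ≡ 43 (mod 47), and since 29⁻¹ ≡ 13 (mod 47), t ≡ 42. Hence x ≡ 16 + 29·42 = 1234 (mod 1363).
From x ≡ 1234 (mod 1363) write x = 1234 + 1363t. Substituting into x ≡ 28 (mod 67) gives 1363t ≡ 0 (mod 67), and since 23⁻¹ ≡ 35 (mod 67), t ≡ 0. Hence x ≡ 1234 + 1363·0 = 1234 (mod 91321).
From x ≡ 1234 (mod 91321) write x = 1234 + 91321t. Substituting into x ≡ 35 (mod 89) gives 91321t ≡ 47 (mod 89), and since 7⁻¹ ≡ 51 (mod 89), t ≡ 83. Hence x ≡ 1234 + 91321·83 = 7580877 (mod 8127569).
From x ≡ 7580877 (mod 8127569) write x = 7580877 + 8127569t. Substituting into x ≡ 16 (mod 43) gives 8127569t ≡ 39 (mod 43), and since 10⁻¹ ≡ 13 (mod 43), t ≡ 34. Hence x ≡ 7580877 + 8127569·34 = 283918223 (mod 349485467).

283918223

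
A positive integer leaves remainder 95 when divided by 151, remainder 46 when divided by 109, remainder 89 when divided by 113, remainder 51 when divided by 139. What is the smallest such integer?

17350448

The moduli are pairwise coprime; N = 151·109·113·139 = 258521513.
N/151 = 1712063; 1712063 ≡ 25 (mod 151); 25·145 ≡ 1, so inverse 145.
N/109 = 2371757; 2371757 ≡ 26 (mod 109); 26·21 ≡ 1, so inverse 21.
N/113 = 2287801; 2287801 ≡ 3 (mod 113); 3·38 ≡ 1, so inverse 38.
N/139 = 1859867; 1859867 ≡ 47 (mod 139); 47·71 ≡ 1, so inverse 71.
x ≡ 95·1712063·145 + 46·2371757·21 + 89·2287801·38 + 51·1859867·71 = 40346706476.
40346706476 mod 258521513 = 17350448.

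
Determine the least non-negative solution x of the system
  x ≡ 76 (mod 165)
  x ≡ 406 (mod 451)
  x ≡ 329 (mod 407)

gcd(165, 451) = 11 and 11 | (406 − 76), so the pair is consistent; merging gives x ≡ 406 (mod 6765), where 6765 = lcm(165, 451).
gcd(6765, 407) = 11 and 11 | (329 − 406), so the pair is consistent; merging gives x ≡ 128941 (mod 250305), where 250305 = lcm(6765, 407).
The solution is unique modulo lcm(165, 451, 407) = 250305.

128941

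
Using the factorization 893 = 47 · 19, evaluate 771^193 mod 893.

866

Mod 47: 771 ≡ 19; by Fermat, exponent reduces to 193 mod 46 = 9; 19^9 ≡ 20 (mod 47).
Mod 19: 771 ≡ 11; by Fermat, exponent reduces to 193 mod 18 = 13; 11^13 ≡ 11 (mod 19).
Combine by CRT: x ≡ 20 (mod 47), x ≡ 11 (mod 19) ⇒ x ≡ 866 (mod 893).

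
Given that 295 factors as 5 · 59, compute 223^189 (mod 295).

Mod 5: 223 ≡ 3; by Fermat, exponent reduces to 189 mod 4 = 1; 3^1 ≡ 3 (mod 5).
Mod 59: 223 ≡ 46; by Fermat, exponent reduces to 189 mod 58 = 15; 46^15 ≡ 20 (mod 59).
Combine by CRT: x ≡ 3 (mod 5), x ≡ 20 (mod 59) ⇒ x ≡ 138 (mod 295).

138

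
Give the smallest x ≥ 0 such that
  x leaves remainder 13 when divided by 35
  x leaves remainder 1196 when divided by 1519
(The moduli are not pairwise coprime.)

5753

gcd(35, 1519) = 7 and 7 | (1196 − 13), so the pair is consistent; merging gives x ≡ 5753 (mod 7595), where 7595 = lcm(35, 1519).
The solution is unique modulo lcm(35, 1519) = 7595.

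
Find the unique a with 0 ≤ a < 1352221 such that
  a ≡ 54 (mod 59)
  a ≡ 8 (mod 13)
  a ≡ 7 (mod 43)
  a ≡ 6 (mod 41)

1275516

The moduli are pairwise coprime; N = 59·13·43·41 = 1352221.
N/59 = 22919; 22919 ≡ 27 (mod 59); 27·35 ≡ 1, so inverse 35.
N/13 = 104017; 104017 ≡ 4 (mod 13); 4·10 ≡ 1, so inverse 10.
N/43 = 31447; 31447 ≡ 14 (mod 43); 14·40 ≡ 1, so inverse 40.
N/41 = 32981; 32981 ≡ 17 (mod 41); 17·29 ≡ 1, so inverse 29.
a ≡ 54·22919·35 + 8·104017·10 + 7·31447·40 + 6·32981·29 = 66182124.
66182124 mod 1352221 = 1275516.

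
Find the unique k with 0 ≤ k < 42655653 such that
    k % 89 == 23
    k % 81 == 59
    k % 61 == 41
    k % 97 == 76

Combine the congruences pairwise.
From k ≡ 23 (mod 89) write k = 23 + 89t. Substituting into k ≡ 59 (mod 81) gives 89t ≡ 36 (mod 81), and since 8⁻¹ ≡ 71 (mod 81), t ≡ 45. Hence k ≡ 23 + 89·45 = 4028 (mod 7209).
From k ≡ 4028 (mod 7209) write k = 4028 + 7209t. Substituting into k ≡ 41 (mod 61) gives 7209t ≡ 39 (mod 61), and since 11⁻¹ ≡ 50 (mod 61), t ≡ 59. Hence k ≡ 4028 + 7209·59 = 429359 (mod 439749).
From k ≡ 429359 (mod 439749) write k = 429359 + 439749t. Substituting into k ≡ 76 (mod 97) gives 439749t ≡ 39 (mod 97), and since 48⁻¹ ≡ 95 (mod 97), t ≡ 19. Hence k ≡ 429359 + 439749·19 = 8784590 (mod 42655653).

8784590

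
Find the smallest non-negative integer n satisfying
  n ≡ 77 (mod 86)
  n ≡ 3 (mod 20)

gcd(86, 20) = 2 and 2 | (3 − 77), so the pair is consistent; merging gives n ≡ 163 (mod 860), where 860 = lcm(86, 20).
The solution is unique modulo lcm(86, 20) = 860.

163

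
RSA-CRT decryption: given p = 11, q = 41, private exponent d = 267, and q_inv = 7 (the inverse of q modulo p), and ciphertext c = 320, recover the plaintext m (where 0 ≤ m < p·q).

d_p = d mod (p−1) = 267 mod 10 = 7; d_q = d mod (q−1) = 27.
m₁ = c^(d_p) mod p: c ≡ 1 (mod 11), and 1^7 mod 11 = 1.
m₂ = c^(d_q) mod q: c ≡ 33 (mod 41), and 33^27 mod 41 = 39.
h = q_inv·(m₁ − m₂) mod p = 7·(1 − 39) mod 11 = 9.
m = m₂ + h·q = 39 + 9·41 = 408.

408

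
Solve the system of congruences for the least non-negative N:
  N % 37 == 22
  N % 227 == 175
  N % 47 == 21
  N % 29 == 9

6131218

Combine the congruences pairwise.
From N ≡ 22 (mod 37) write N = 22 + 37t. Substituting into N ≡ 175 (mod 227) gives 37t ≡ 153 (mod 227), and since 37⁻¹ ≡ 135 (mod 227), t ≡ 225. Hence N ≡ 22 + 37·225 = 8347 (mod 8399).
From N ≡ 8347 (mod 8399) write N = 8347 + 8399t. Substituting into N ≡ 21 (mod 47) gives 8399t ≡ 40 (mod 47), and since 33⁻¹ ≡ 10 (mod 47), t ≡ 24. Hence N ≡ 8347 + 8399·24 = 209923 (mod 394753).
From N ≡ 209923 (mod 394753) write N = 209923 + 394753t. Substituting into N ≡ 9 (mod 29) gives 394753t ≡ 17 (mod 29), and since 5⁻¹ ≡ 6 (mod 29), t ≡ 15. Hence N ≡ 209923 + 394753·15 = 6131218 (mod 11447837).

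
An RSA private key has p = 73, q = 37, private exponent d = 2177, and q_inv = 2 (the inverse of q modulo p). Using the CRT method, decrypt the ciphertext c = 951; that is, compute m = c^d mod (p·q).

d_p = d mod (p−1) = 2177 mod 72 = 17; d_q = d mod (q−1) = 17.
m₁ = c^(d_p) mod p: c ≡ 2 (mod 73), and 2^17 mod 73 = 37.
m₂ = c^(d_q) mod q: c ≡ 26 (mod 37), and 26^17 mod 37 = 10.
h = q_inv·(m₁ − m₂) mod p = 2·(37 − 10) mod 73 = 54.
m = m₂ + h·q = 10 + 54·37 = 2008.

2008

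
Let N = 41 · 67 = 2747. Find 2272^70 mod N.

Mod 41: 2272 ≡ 17; by Fermat, exponent reduces to 70 mod 40 = 30; 17^30 ≡ 9 (mod 41).
Mod 67: 2272 ≡ 61; by Fermat, exponent reduces to 70 mod 66 = 4; 61^4 ≡ 23 (mod 67).
Combine by CRT: x ≡ 9 (mod 41), x ≡ 23 (mod 67) ⇒ x ≡ 2100 (mod 2747).

2100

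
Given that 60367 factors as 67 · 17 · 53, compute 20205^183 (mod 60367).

49914

Mod 67: 20205 ≡ 38; by Fermat, exponent reduces to 183 mod 66 = 51; 38^51 ≡ 66 (mod 67).
Mod 17: 20205 ≡ 9; by Fermat, exponent reduces to 183 mod 16 = 7; 9^7 ≡ 2 (mod 17).
Mod 53: 20205 ≡ 12; by Fermat, exponent reduces to 183 mod 52 = 27; 12^27 ≡ 41 (mod 53).
Combine by CRT: x ≡ 66 (mod 67), x ≡ 2 (mod 17), x ≡ 41 (mod 53) ⇒ x ≡ 49914 (mod 60367).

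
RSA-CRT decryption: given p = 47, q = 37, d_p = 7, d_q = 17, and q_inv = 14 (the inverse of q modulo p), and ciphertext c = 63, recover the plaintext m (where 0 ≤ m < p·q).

m₁ = c^(d_p) mod p: c ≡ 16 (mod 47), and 16^7 mod 47 = 32.
m₂ = c^(d_q) mod q: c ≡ 26 (mod 37), and 26^17 mod 37 = 10.
h = q_inv·(m₁ − m₂) mod p = 14·(32 − 10) mod 47 = 26.
m = m₂ + h·q = 10 + 26·37 = 972.

972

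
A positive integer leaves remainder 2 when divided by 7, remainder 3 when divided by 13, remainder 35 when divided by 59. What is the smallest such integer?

3929

From x ≡ 2 (mod 7) write x = 2 + 7t. Substituting into x ≡ 3 (mod 13) gives 7t ≡ 1 (mod 13), and since 7⁻¹ ≡ 2 (mod 13), t ≡ 2. Hence x ≡ 2 + 7·2 = 16 (mod 91).
From x ≡ 16 (mod 91) write x = 16 + 91t. Substituting into x ≡ 35 (mod 59) gives 91t ≡ 19 (mod 59), and since 32⁻¹ ≡ 24 (mod 59), t ≡ 43. Hence x ≡ 16 + 91·43 = 3929 (mod 5369).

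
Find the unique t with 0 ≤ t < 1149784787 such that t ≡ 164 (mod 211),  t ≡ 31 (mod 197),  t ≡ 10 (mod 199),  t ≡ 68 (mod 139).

6960632

The moduli are pairwise coprime; N = 211·197·199·139 = 1149784787.
N/211 = 5449217; 5449217 ≡ 142 (mod 211); 142·159 ≡ 1, so inverse 159.
N/197 = 5836471; 5836471 ≡ 149 (mod 197); 149·119 ≡ 1, so inverse 119.
N/199 = 5777813; 5777813 ≡ 47 (mod 199); 47·72 ≡ 1, so inverse 72.
N/139 = 8271833; 8271833 ≡ 82 (mod 139); 82·39 ≡ 1, so inverse 39.
t ≡ 164·5449217·159 + 31·5836471·119 + 10·5777813·72 + 68·8271833·39 = 189721450487.
189721450487 mod 1149784787 = 6960632.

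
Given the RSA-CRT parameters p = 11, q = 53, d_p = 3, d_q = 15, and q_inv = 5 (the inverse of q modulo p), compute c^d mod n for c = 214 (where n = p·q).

279

m₁ = c^(d_p) mod p: c ≡ 5 (mod 11), and 5^3 mod 11 = 4.
m₂ = c^(d_q) mod q: c ≡ 2 (mod 53), and 2^15 mod 53 = 14.
h = q_inv·(m₁ − m₂) mod p = 5·(4 − 14) mod 11 = 5.
m = m₂ + h·q = 14 + 5·53 = 279.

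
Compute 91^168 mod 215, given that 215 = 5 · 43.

Mod 5: 91 ≡ 1; since 4 | 168, by Fermat 1^168 ≡ 1 (mod 5).
Mod 43: 91 ≡ 5; since 42 | 168, by Fermat 5^168 ≡ 1 (mod 43).
Combine by CRT: x ≡ 1 (mod 5), x ≡ 1 (mod 43) ⇒ x ≡ 1 (mod 215).

1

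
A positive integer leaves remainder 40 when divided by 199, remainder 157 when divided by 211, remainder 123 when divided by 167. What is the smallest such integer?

From k ≡ 40 (mod 199) write k = 40 + 199t. Substituting into k ≡ 157 (mod 211) gives 199t ≡ 117 (mod 211), and since 199⁻¹ ≡ 123 (mod 211), t ≡ 43. Hence k ≡ 40 + 199·43 = 8597 (mod 41989).
From k ≡ 8597 (mod 41989) write k = 8597 + 41989t. Substituting into k ≡ 123 (mod 167) gives 41989t ≡ 43 (mod 167), and since 72⁻¹ ≡ 58 (mod 167), t ≡ 156. Hence k ≡ 8597 + 41989·156 = 6558881 (mod 7012163).

6558881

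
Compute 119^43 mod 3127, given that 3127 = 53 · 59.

2538

Mod 53: 119 ≡ 13; 13^43 ≡ 47 (mod 53).
Mod 59: 119 ≡ 1; 1^43 ≡ 1 (mod 59).
Combine by CRT: x ≡ 47 (mod 53), x ≡ 1 (mod 59) ⇒ x ≡ 2538 (mod 3127).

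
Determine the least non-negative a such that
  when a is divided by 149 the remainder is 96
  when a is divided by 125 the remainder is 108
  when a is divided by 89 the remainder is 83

1555358

The moduli are pairwise coprime; N = 149·125·89 = 1657625.
N/149 = 11125; 11125 ≡ 99 (mod 149); 99·146 ≡ 1, so inverse 146.
N/125 = 13261; 13261 ≡ 11 (mod 125); 11·91 ≡ 1, so inverse 91.
N/89 = 18625; 18625 ≡ 24 (mod 89); 24·26 ≡ 1, so inverse 26.
a ≡ 96·11125·146 + 108·13261·91 + 83·18625·26 = 326449858.
326449858 mod 1657625 = 1555358.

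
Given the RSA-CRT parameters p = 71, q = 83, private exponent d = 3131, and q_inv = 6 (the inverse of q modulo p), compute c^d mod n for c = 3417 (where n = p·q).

3955

d_p = d mod (p−1) = 3131 mod 70 = 51; d_q = d mod (q−1) = 15.
m₁ = c^(d_p) mod p: c ≡ 9 (mod 71), and 9^51 mod 71 = 50.
m₂ = c^(d_q) mod q: c ≡ 14 (mod 83), and 14^15 mod 83 = 54.
h = q_inv·(m₁ − m₂) mod p = 6·(50 − 54) mod 71 = 47.
m = m₂ + h·q = 54 + 47·83 = 3955.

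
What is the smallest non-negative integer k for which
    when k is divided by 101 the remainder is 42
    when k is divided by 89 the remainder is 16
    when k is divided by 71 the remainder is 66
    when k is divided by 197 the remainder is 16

The moduli are pairwise coprime; N = 101·89·71·197 = 125729143.
N/101 = 1244843; 1244843 ≡ 18 (mod 101); 18·73 ≡ 1, so inverse 73.
N/89 = 1412687; 1412687 ≡ 79 (mod 89); 79·80 ≡ 1, so inverse 80.
N/71 = 1770833; 1770833 ≡ 22 (mod 71); 22·42 ≡ 1, so inverse 42.
N/197 = 638219; 638219 ≡ 136 (mod 197); 136·155 ≡ 1, so inverse 155.
k ≡ 42·1244843·73 + 16·1412687·80 + 66·1770833·42 + 16·638219·155 = 12116460194.
12116460194 mod 125729143 = 46462466.

46462466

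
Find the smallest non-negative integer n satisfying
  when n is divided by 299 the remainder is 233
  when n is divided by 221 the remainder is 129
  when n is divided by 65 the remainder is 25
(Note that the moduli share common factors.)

23555

Combine the congruences pairwise.
gcd(299, 221) = 13 and 13 | (129 − 233), so the pair is consistent; merging gives n ≡ 3223 (mod 5083), where 5083 = lcm(299, 221).
gcd(5083, 65) = 13 and 13 | (25 − 3223), so the pair is consistent; merging gives n ≡ 23555 (mod 25415), where 25415 = lcm(5083, 65).
The solution is unique modulo lcm(299, 221, 65) = 25415.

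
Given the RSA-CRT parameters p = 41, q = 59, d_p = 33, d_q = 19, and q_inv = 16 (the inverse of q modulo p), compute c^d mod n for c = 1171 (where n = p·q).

m₁ = c^(d_p) mod p: c ≡ 23 (mod 41), and 23^33 mod 41 = 31.
m₂ = c^(d_q) mod q: c ≡ 50 (mod 59), and 50^19 mod 59 = 23.
h = q_inv·(m₁ − m₂) mod p = 16·(31 − 23) mod 41 = 5.
m = m₂ + h·q = 23 + 5·59 = 318.

318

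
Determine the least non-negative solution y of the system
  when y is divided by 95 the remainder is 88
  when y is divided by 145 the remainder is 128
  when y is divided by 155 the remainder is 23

30868

Combine the congruences pairwise.
gcd(95, 145) = 5 and 5 | (128 − 88), so the pair is consistent; merging gives y ≡ 563 (mod 2755), where 2755 = lcm(95, 145).
gcd(2755, 155) = 5 and 5 | (23 − 563), so the pair is consistent; merging gives y ≡ 30868 (mod 85405), where 85405 = lcm(2755, 155).
The solution is unique modulo lcm(95, 145, 155) = 85405.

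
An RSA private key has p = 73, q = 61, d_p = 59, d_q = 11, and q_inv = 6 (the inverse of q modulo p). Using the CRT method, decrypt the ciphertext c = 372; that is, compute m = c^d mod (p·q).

m₁ = c^(d_p) mod p: c ≡ 7 (mod 73), and 7^59 mod 73 = 52.
m₂ = c^(d_q) mod q: c ≡ 6 (mod 61), and 6^11 mod 61 = 44.
h = q_inv·(m₁ − m₂) mod p = 6·(52 − 44) mod 73 = 48.
m = m₂ + h·q = 44 + 48·61 = 2972.

2972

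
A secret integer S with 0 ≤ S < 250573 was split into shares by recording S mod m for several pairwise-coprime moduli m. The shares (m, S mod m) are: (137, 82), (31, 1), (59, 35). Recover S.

62280

From S ≡ 82 (mod 137) write S = 82 + 137t. Substituting into S ≡ 1 (mod 31) gives 137t ≡ 12 (mod 31), and since 13⁻¹ ≡ 12 (mod 31), t ≡ 20. Hence S ≡ 82 + 137·20 = 2822 (mod 4247).
From S ≡ 2822 (mod 4247) write S = 2822 + 4247t. Substituting into S ≡ 35 (mod 59) gives 4247t ≡ 45 (mod 59), and since 58⁻¹ ≡ 58 (mod 59), t ≡ 14. Hence S ≡ 2822 + 4247·14 = 62280 (mod 250573).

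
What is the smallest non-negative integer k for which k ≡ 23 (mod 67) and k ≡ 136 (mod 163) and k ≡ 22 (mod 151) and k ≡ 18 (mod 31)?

The moduli are pairwise coprime; N = 67·163·151·31 = 51121201.
N/67 = 763003; 763003 ≡ 7 (mod 67); 7·48 ≡ 1, so inverse 48.
N/163 = 313627; 313627 ≡ 15 (mod 163); 15·87 ≡ 1, so inverse 87.
N/151 = 338551; 338551 ≡ 9 (mod 151); 9·84 ≡ 1, so inverse 84.
N/31 = 1649071; 1649071 ≡ 26 (mod 31); 26·6 ≡ 1, so inverse 6.
k ≡ 23·763003·48 + 136·313627·87 + 22·338551·84 + 18·1649071·6 = 5356931892.
5356931892 mod 51121201 = 40326988.

40326988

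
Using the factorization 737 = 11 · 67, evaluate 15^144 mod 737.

Mod 11: 15 ≡ 4; by Fermat, exponent reduces to 144 mod 10 = 4; 4^4 ≡ 3 (mod 11).
Mod 67: 15 ≡ 15; by Fermat, exponent reduces to 144 mod 66 = 12; 15^12 ≡ 15 (mod 67).
Combine by CRT: x ≡ 3 (mod 11), x ≡ 15 (mod 67) ⇒ x ≡ 685 (mod 737).

685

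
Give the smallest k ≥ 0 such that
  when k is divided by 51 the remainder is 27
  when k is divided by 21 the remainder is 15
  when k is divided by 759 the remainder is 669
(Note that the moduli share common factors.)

gcd(51, 21) = 3 and 3 | (15 − 27), so the pair is consistent; merging gives k ≡ 78 (mod 357), where 357 = lcm(51, 21).
gcd(357, 759) = 3 and 3 | (669 − 78), so the pair is consistent; merging gives k ≡ 68979 (mod 90321), where 90321 = lcm(357, 759).
The solution is unique modulo lcm(51, 21, 759) = 90321.

68979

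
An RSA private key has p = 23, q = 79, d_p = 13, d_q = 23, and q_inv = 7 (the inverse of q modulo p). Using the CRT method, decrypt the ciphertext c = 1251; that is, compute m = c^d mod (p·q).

702

m₁ = c^(d_p) mod p: c ≡ 9 (mod 23), and 9^13 mod 23 = 12.
m₂ = c^(d_q) mod q: c ≡ 66 (mod 79), and 66^23 mod 79 = 70.
h = q_inv·(m₁ − m₂) mod p = 7·(12 − 70) mod 23 = 8.
m = m₂ + h·q = 70 + 8·79 = 702.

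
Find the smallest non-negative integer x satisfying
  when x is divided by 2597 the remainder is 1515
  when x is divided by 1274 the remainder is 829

gcd(2597, 1274) = 49 and 49 | (829 − 1515), so the pair is consistent; merging gives x ≡ 32679 (mod 67522), where 67522 = lcm(2597, 1274).
The solution is unique modulo lcm(2597, 1274) = 67522.

32679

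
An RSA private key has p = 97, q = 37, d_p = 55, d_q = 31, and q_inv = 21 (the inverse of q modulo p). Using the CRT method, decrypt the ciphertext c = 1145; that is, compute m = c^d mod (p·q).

2383

m₁ = c^(d_p) mod p: c ≡ 78 (mod 97), and 78^55 mod 97 = 55.
m₂ = c^(d_q) mod q: c ≡ 35 (mod 37), and 35^31 mod 37 = 15.
h = q_inv·(m₁ − m₂) mod p = 21·(55 − 15) mod 97 = 64.
m = m₂ + h·q = 15 + 64·37 = 2383.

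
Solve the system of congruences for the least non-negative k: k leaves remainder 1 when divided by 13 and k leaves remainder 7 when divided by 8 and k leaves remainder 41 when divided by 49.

1119

The moduli are pairwise coprime; N = 13·8·49 = 5096.
N/13 = 392; 392 ≡ 2 (mod 13); 2·7 ≡ 1, so inverse 7.
N/8 = 637; 637 ≡ 5 (mod 8); 5·5 ≡ 1, so inverse 5.
N/49 = 104; 104 ≡ 6 (mod 49); 6·41 ≡ 1, so inverse 41.
k ≡ 1·392·7 + 7·637·5 + 41·104·41 = 199863.
199863 mod 5096 = 1119.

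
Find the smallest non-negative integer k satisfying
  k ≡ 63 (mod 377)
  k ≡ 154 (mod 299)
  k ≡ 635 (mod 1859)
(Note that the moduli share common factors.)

gcd(377, 299) = 13 and 13 | (154 − 63), so the pair is consistent; merging gives k ≡ 1948 (mod 8671), where 8671 = lcm(377, 299).
gcd(8671, 1859) = 13 and 13 | (635 − 1948), so the pair is consistent; merging gives k ≡ 149355 (mod 1239953), where 1239953 = lcm(8671, 1859).
The solution is unique modulo lcm(377, 299, 1859) = 1239953.

149355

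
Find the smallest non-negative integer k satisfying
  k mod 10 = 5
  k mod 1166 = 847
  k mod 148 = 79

21835

gcd(10, 1166) = 2 and 2 | (847 − 5), so the pair is consistent; merging gives k ≡ 4345 (mod 5830), where 5830 = lcm(10, 1166).
gcd(5830, 148) = 2 and 2 | (79 − 4345), so the pair is consistent; merging gives k ≡ 21835 (mod 431420), where 431420 = lcm(5830, 148).
The solution is unique modulo lcm(10, 1166, 148) = 431420.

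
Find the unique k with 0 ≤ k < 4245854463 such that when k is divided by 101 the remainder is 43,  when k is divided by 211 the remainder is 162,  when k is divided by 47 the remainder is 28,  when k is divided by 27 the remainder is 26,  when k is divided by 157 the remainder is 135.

3771194300

The moduli are pairwise coprime; N = 101·211·47·27·157 = 4245854463.
N/101 = 42038163; 42038163 ≡ 44 (mod 101); 44·62 ≡ 1, so inverse 62.
N/211 = 20122533; 20122533 ≡ 96 (mod 211); 96·11 ≡ 1, so inverse 11.
N/47 = 90337329; 90337329 ≡ 39 (mod 47); 39·41 ≡ 1, so inverse 41.
N/27 = 157253869; 157253869 ≡ 10 (mod 27); 10·19 ≡ 1, so inverse 19.
N/157 = 27043659; 27043659 ≡ 95 (mod 157); 95·119 ≡ 1, so inverse 119.
k ≡ 43·42038163·62 + 162·20122533·11 + 28·90337329·41 + 26·157253869·19 + 135·27043659·119 = 763779143177.
763779143177 mod 4245854463 = 3771194300.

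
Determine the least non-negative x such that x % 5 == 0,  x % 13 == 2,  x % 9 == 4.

From x ≡ 0 (mod 5) write x = 0 + 5t. Substituting into x ≡ 2 (mod 13) gives 5t ≡ 2 (mod 13), and since 5⁻¹ ≡ 8 (mod 13), t ≡ 3. Hence x ≡ 0 + 5·3 = 15 (mod 65).
From x ≡ 15 (mod 65) write x = 15 + 65t. Substituting into x ≡ 4 (mod 9) gives 65t ≡ 7 (mod 9), and since 2⁻¹ ≡ 5 (mod 9), t ≡ 8. Hence x ≡ 15 + 65·8 = 535 (mod 585).

535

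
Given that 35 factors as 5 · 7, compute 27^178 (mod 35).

29

Mod 5: 27 ≡ 2; by Fermat, exponent reduces to 178 mod 4 = 2; 2^2 ≡ 4 (mod 5).
Mod 7: 27 ≡ 6; by Fermat, exponent reduces to 178 mod 6 = 4; 6^4 ≡ 1 (mod 7).
Combine by CRT: x ≡ 4 (mod 5), x ≡ 1 (mod 7) ⇒ x ≡ 29 (mod 35).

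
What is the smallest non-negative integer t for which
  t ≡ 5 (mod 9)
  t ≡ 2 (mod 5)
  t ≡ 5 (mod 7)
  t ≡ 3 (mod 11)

1202

The moduli are pairwise coprime; N = 9·5·7·11 = 3465.
N/9 = 385; 385 ≡ 7 (mod 9); 7·4 ≡ 1, so inverse 4.
N/5 = 693; 693 ≡ 3 (mod 5); 3·2 ≡ 1, so inverse 2.
N/7 = 495; 495 ≡ 5 (mod 7); 5·3 ≡ 1, so inverse 3.
N/11 = 315; 315 ≡ 7 (mod 11); 7·8 ≡ 1, so inverse 8.
t ≡ 5·385·4 + 2·693·2 + 5·495·3 + 3·315·8 = 25457.
25457 mod 3465 = 1202.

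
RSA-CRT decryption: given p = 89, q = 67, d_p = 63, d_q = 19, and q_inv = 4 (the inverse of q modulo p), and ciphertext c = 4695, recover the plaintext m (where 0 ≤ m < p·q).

3268

m₁ = c^(d_p) mod p: c ≡ 67 (mod 89), and 67^63 mod 89 = 64.
m₂ = c^(d_q) mod q: c ≡ 5 (mod 67), and 5^19 mod 67 = 52.
h = q_inv·(m₁ − m₂) mod p = 4·(64 − 52) mod 89 = 48.
m = m₂ + h·q = 52 + 48·67 = 3268.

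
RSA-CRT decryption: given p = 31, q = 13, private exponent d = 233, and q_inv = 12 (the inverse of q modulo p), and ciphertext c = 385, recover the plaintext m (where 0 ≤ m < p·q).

d_p = d mod (p−1) = 233 mod 30 = 23; d_q = d mod (q−1) = 5.
m₁ = c^(d_p) mod p: c ≡ 13 (mod 31), and 13^23 mod 31 = 24.
m₂ = c^(d_q) mod q: c ≡ 8 (mod 13), and 8^5 mod 13 = 8.
h = q_inv·(m₁ − m₂) mod p = 12·(24 − 8) mod 31 = 6.
m = m₂ + h·q = 8 + 6·13 = 86.

86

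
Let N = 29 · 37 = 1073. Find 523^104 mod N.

1045

Mod 29: 523 ≡ 1; by Fermat, exponent reduces to 104 mod 28 = 20; 1^20 ≡ 1 (mod 29).
Mod 37: 523 ≡ 5; by Fermat, exponent reduces to 104 mod 36 = 32; 5^32 ≡ 9 (mod 37).
Combine by CRT: x ≡ 1 (mod 29), x ≡ 9 (mod 37) ⇒ x ≡ 1045 (mod 1073).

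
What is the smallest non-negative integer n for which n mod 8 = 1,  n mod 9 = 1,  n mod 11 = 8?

217

From n ≡ 1 (mod 8) write n = 1 + 8t. Substituting into n ≡ 1 (mod 9) gives 8t ≡ 0 (mod 9), and since 8⁻¹ ≡ 8 (mod 9), t ≡ 0. Hence n ≡ 1 + 8·0 = 1 (mod 72).
From n ≡ 1 (mod 72) write n = 1 + 72t. Substituting into n ≡ 8 (mod 11) gives 72t ≡ 7 (mod 11), and since 6⁻¹ ≡ 2 (mod 11), t ≡ 3. Hence n ≡ 1 + 72·3 = 217 (mod 792).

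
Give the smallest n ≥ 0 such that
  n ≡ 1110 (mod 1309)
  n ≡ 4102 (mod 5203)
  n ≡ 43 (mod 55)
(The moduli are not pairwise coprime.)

Combine the congruences pairwise.
gcd(1309, 5203) = 11 and 11 | (4102 − 1110), so the pair is consistent; merging gives n ≡ 269455 (mod 619157), where 619157 = lcm(1309, 5203).
gcd(619157, 55) = 11 and 11 | (43 − 269455), so the pair is consistent; merging gives n ≡ 2746083 (mod 3095785), where 3095785 = lcm(619157, 55).
The solution is unique modulo lcm(1309, 5203, 55) = 3095785.

2746083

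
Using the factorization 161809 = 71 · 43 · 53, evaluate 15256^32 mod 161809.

Mod 71: 15256 ≡ 62; 62^32 ≡ 15 (mod 71).
Mod 43: 15256 ≡ 34; 34^32 ≡ 40 (mod 43).
Mod 53: 15256 ≡ 45; 45^32 ≡ 47 (mod 53).
Combine by CRT: x ≡ 15 (mod 71), x ≡ 40 (mod 43), x ≡ 47 (mod 53) ⇒ x ≡ 29409 (mod 161809).

29409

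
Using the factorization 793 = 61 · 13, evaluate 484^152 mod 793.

321

Mod 61: 484 ≡ 57; by Fermat, exponent reduces to 152 mod 60 = 32; 57^32 ≡ 16 (mod 61).
Mod 13: 484 ≡ 3; by Fermat, exponent reduces to 152 mod 12 = 8; 3^8 ≡ 9 (mod 13).
Combine by CRT: x ≡ 16 (mod 61), x ≡ 9 (mod 13) ⇒ x ≡ 321 (mod 793).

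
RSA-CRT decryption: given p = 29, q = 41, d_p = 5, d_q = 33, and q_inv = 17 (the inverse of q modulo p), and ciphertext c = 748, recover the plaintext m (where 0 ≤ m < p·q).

m₁ = c^(d_p) mod p: c ≡ 23 (mod 29), and 23^5 mod 29 = 25.
m₂ = c^(d_q) mod q: c ≡ 10 (mod 41), and 10^33 mod 41 = 16.
h = q_inv·(m₁ − m₂) mod p = 17·(25 − 16) mod 29 = 8.
m = m₂ + h·q = 16 + 8·41 = 344.

344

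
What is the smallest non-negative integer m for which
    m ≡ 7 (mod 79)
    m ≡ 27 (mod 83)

From m ≡ 7 (mod 79) write m = 7 + 79t. Substituting into m ≡ 27 (mod 83) gives 79t ≡ 20 (mod 83), and since 79⁻¹ ≡ 62 (mod 83), t ≡ 78. Hence m ≡ 7 + 79·78 = 6169 (mod 6557).

6169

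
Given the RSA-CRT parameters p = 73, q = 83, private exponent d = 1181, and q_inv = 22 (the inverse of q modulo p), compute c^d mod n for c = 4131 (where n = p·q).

3379

d_p = d mod (p−1) = 1181 mod 72 = 29; d_q = d mod (q−1) = 33.
m₁ = c^(d_p) mod p: c ≡ 43 (mod 73), and 43^29 mod 73 = 21.
m₂ = c^(d_q) mod q: c ≡ 64 (mod 83), and 64^33 mod 83 = 59.
h = q_inv·(m₁ − m₂) mod p = 22·(21 − 59) mod 73 = 40.
m = m₂ + h·q = 59 + 40·83 = 3379.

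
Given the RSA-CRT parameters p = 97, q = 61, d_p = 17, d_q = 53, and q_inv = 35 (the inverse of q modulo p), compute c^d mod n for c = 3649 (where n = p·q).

m₁ = c^(d_p) mod p: c ≡ 60 (mod 97), and 60^17 mod 97 = 26.
m₂ = c^(d_q) mod q: c ≡ 50 (mod 61), and 50^53 mod 61 = 50.
h = q_inv·(m₁ − m₂) mod p = 35·(26 − 50) mod 97 = 33.
m = m₂ + h·q = 50 + 33·61 = 2063.

2063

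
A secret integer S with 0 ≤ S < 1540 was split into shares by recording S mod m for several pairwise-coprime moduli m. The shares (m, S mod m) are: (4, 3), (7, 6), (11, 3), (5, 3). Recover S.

The moduli are pairwise coprime; N = 4·7·11·5 = 1540.
N/4 = 385; 385 ≡ 1 (mod 4), inverse 1.
N/7 = 220; 220 ≡ 3 (mod 7); 3·5 ≡ 1, so inverse 5.
N/11 = 140; 140 ≡ 8 (mod 11); 8·7 ≡ 1, so inverse 7.
N/5 = 308; 308 ≡ 3 (mod 5); 3·2 ≡ 1, so inverse 2.
S ≡ 3·385·1 + 6·220·5 + 3·140·7 + 3·308·2 = 12543.
12543 mod 1540 = 223.

223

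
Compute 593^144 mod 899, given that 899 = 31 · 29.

Mod 31: 593 ≡ 4; by Fermat, exponent reduces to 144 mod 30 = 24; 4^24 ≡ 8 (mod 31).
Mod 29: 593 ≡ 13; by Fermat, exponent reduces to 144 mod 28 = 4; 13^4 ≡ 25 (mod 29).
Combine by CRT: x ≡ 8 (mod 31), x ≡ 25 (mod 29) ⇒ x ≡ 721 (mod 899).

721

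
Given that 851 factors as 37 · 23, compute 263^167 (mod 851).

728

Mod 37: 263 ≡ 4; by Fermat, exponent reduces to 167 mod 36 = 23; 4^23 ≡ 25 (mod 37).
Mod 23: 263 ≡ 10; by Fermat, exponent reduces to 167 mod 22 = 13; 10^13 ≡ 15 (mod 23).
Combine by CRT: x ≡ 25 (mod 37), x ≡ 15 (mod 23) ⇒ x ≡ 728 (mod 851).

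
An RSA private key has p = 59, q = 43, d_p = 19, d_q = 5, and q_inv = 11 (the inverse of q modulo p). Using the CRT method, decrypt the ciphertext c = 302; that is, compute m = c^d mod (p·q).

130

m₁ = c^(d_p) mod p: c ≡ 7 (mod 59), and 7^19 mod 59 = 12.
m₂ = c^(d_q) mod q: c ≡ 1 (mod 43), and 1^5 mod 43 = 1.
h = q_inv·(m₁ − m₂) mod p = 11·(12 − 1) mod 59 = 3.
m = m₂ + h·q = 1 + 3·43 = 130.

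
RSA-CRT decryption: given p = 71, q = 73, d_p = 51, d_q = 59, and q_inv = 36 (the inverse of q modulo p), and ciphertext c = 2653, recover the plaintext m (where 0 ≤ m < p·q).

3016

m₁ = c^(d_p) mod p: c ≡ 26 (mod 71), and 26^51 mod 71 = 34.
m₂ = c^(d_q) mod q: c ≡ 25 (mod 73), and 25^59 mod 73 = 23.
h = q_inv·(m₁ − m₂) mod p = 36·(34 − 23) mod 71 = 41.
m = m₂ + h·q = 23 + 41·73 = 3016.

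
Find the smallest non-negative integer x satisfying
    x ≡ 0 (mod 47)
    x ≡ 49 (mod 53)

From x ≡ 0 (mod 47) write x = 0 + 47t. Substituting into x ≡ 49 (mod 53) gives 47t ≡ 49 (mod 53), and since 47⁻¹ ≡ 44 (mod 53), t ≡ 36. Hence x ≡ 0 + 47·36 = 1692 (mod 2491).

1692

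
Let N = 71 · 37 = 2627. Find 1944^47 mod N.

1707

Mod 71: 1944 ≡ 27; 27^47 ≡ 3 (mod 71).
Mod 37: 1944 ≡ 20; by Fermat, exponent reduces to 47 mod 36 = 11; 20^11 ≡ 5 (mod 37).
Combine by CRT: x ≡ 3 (mod 71), x ≡ 5 (mod 37) ⇒ x ≡ 1707 (mod 2627).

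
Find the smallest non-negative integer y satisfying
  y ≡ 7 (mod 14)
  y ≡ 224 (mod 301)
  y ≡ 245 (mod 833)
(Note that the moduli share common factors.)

Combine the congruences pairwise.
gcd(14, 301) = 7 and 7 | (224 − 7), so the pair is consistent; merging gives y ≡ 525 (mod 602), where 602 = lcm(14, 301).
gcd(602, 833) = 7 and 7 | (245 − 525), so the pair is consistent; merging gives y ≡ 68551 (mod 71638), where 71638 = lcm(602, 833).
The solution is unique modulo lcm(14, 301, 833) = 71638.

68551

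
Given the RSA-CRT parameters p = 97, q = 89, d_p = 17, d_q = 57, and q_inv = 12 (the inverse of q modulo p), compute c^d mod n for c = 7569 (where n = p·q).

5712

m₁ = c^(d_p) mod p: c ≡ 3 (mod 97), and 3^17 mod 97 = 86.
m₂ = c^(d_q) mod q: c ≡ 4 (mod 89), and 4^57 mod 89 = 16.
h = q_inv·(m₁ − m₂) mod p = 12·(86 − 16) mod 97 = 64.
m = m₂ + h·q = 16 + 64·89 = 5712.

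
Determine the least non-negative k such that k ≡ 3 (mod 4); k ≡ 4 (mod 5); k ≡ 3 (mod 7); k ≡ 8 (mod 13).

619

The moduli are pairwise coprime; N = 4·5·7·13 = 1820.
N/4 = 455; 455 ≡ 3 (mod 4); 3·3 ≡ 1, so inverse 3.
N/5 = 364; 364 ≡ 4 (mod 5); 4·4 ≡ 1, so inverse 4.
N/7 = 260; 260 ≡ 1 (mod 7), inverse 1.
N/13 = 140; 140 ≡ 10 (mod 13); 10·4 ≡ 1, so inverse 4.
k ≡ 3·455·3 + 4·364·4 + 3·260·1 + 8·140·4 = 15179.
15179 mod 1820 = 619.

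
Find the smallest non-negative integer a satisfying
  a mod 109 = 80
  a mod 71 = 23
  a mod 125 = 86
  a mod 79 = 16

The moduli are pairwise coprime; N = 109·71·125·79 = 76422625.
N/109 = 701125; 701125 ≡ 37 (mod 109); 37·56 ≡ 1, so inverse 56.
N/71 = 1076375; 1076375 ≡ 15 (mod 71); 15·19 ≡ 1, so inverse 19.
N/125 = 611381; 611381 ≡ 6 (mod 125); 6·21 ≡ 1, so inverse 21.
N/79 = 967375; 967375 ≡ 20 (mod 79); 20·4 ≡ 1, so inverse 4.
a ≡ 80·701125·56 + 23·1076375·19 + 86·611381·21 + 16·967375·4 = 4777481961.
4777481961 mod 76422625 = 39279211.

39279211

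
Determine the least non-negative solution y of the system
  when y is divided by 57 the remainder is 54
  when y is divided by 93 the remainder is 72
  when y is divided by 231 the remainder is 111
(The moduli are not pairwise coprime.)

gcd(57, 93) = 3 and 3 | (72 − 54), so the pair is consistent; merging gives y ≡ 909 (mod 1767), where 1767 = lcm(57, 93).
gcd(1767, 231) = 3 and 3 | (111 − 909), so the pair is consistent; merging gives y ≡ 13278 (mod 136059), where 136059 = lcm(1767, 231).
The solution is unique modulo lcm(57, 93, 231) = 136059.

13278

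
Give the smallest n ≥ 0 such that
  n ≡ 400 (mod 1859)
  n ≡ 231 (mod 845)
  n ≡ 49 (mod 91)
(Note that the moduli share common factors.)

Combine the congruences pairwise.
gcd(1859, 845) = 169 and 169 | (231 − 400), so the pair is consistent; merging gives n ≡ 7836 (mod 9295), where 9295 = lcm(1859, 845).
gcd(9295, 91) = 13 and 13 | (49 − 7836), so the pair is consistent; merging gives n ≡ 35721 (mod 65065), where 65065 = lcm(9295, 91).
The solution is unique modulo lcm(1859, 845, 91) = 65065.

35721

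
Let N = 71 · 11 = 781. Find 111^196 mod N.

309

Mod 71: 111 ≡ 40; by Fermat, exponent reduces to 196 mod 70 = 56; 40^56 ≡ 25 (mod 71).
Mod 11: 111 ≡ 1; by Fermat, exponent reduces to 196 mod 10 = 6; 1^6 ≡ 1 (mod 11).
Combine by CRT: x ≡ 25 (mod 71), x ≡ 1 (mod 11) ⇒ x ≡ 309 (mod 781).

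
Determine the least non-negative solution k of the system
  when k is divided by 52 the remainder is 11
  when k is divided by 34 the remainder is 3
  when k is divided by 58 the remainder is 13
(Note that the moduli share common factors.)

4015

gcd(52, 34) = 2 and 2 | (3 − 11), so the pair is consistent; merging gives k ≡ 479 (mod 884), where 884 = lcm(52, 34).
gcd(884, 58) = 2 and 2 | (13 − 479), so the pair is consistent; merging gives k ≡ 4015 (mod 25636), where 25636 = lcm(884, 58).
The solution is unique modulo lcm(52, 34, 58) = 25636.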